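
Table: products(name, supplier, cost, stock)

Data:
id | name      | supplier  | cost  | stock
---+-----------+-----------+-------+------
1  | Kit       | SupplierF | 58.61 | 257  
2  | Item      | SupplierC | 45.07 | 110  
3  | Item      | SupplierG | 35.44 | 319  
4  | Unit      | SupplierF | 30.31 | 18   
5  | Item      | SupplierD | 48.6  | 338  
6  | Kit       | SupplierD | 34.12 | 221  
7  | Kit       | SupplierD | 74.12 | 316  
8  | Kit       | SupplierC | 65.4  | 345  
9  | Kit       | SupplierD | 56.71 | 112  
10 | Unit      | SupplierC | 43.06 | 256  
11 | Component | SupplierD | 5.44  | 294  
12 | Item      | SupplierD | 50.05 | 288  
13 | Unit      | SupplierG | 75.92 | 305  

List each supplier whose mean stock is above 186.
SELECT supplier, AVG(stock)
FROM products
GROUP BY supplier
HAVING AVG(stock) > 186

Result:
  SupplierC: avg=237.00
  SupplierD: avg=261.50
  SupplierG: avg=312.00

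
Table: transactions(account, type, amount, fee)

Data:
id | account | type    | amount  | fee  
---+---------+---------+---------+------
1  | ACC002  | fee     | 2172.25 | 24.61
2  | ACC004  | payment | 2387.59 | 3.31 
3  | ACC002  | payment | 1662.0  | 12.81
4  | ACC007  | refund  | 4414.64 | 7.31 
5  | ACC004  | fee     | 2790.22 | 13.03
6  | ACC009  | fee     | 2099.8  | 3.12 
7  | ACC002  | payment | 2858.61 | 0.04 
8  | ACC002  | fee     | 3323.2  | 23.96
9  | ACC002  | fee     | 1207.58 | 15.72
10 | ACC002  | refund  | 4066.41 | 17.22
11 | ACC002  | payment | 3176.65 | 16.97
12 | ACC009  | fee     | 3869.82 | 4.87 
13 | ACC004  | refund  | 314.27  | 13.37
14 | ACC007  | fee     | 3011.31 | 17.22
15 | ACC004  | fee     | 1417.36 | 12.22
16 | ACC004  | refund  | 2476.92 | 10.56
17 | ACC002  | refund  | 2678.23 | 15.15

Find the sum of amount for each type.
SELECT type, SUM(amount) as result
FROM transactions
GROUP BY type

Result:
  fee: 19891.54
  payment: 10084.85
  refund: 13950.47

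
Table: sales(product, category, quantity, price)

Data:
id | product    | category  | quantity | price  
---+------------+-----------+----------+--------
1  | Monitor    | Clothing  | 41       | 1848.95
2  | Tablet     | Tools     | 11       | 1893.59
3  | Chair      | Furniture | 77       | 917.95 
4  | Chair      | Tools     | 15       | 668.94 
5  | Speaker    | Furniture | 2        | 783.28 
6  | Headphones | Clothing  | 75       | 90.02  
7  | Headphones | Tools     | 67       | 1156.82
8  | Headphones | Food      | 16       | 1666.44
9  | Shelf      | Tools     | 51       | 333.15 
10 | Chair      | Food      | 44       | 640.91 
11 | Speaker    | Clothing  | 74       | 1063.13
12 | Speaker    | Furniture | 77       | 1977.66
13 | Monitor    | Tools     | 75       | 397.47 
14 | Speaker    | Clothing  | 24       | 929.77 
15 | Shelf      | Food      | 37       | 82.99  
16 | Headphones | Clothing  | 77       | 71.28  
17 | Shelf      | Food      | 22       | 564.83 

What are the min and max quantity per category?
SELECT category, MIN(quantity), MAX(quantity)
FROM sales
GROUP BY category

Result:
  Clothing: min=24, max=77
  Food: min=16, max=44
  Furniture: min=2, max=77
  Tools: min=11, max=75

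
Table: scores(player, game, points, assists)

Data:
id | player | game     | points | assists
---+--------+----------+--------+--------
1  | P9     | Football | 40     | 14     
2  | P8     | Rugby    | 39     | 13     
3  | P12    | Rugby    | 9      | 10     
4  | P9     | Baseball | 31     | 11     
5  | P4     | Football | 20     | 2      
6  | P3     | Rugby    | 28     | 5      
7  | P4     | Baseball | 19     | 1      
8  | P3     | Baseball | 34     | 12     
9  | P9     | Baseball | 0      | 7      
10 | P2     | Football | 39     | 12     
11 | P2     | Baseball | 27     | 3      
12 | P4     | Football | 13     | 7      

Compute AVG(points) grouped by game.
SELECT game, AVG(points) as result
FROM scores
GROUP BY game

Result:
  Baseball: 22.20
  Football: 28.00
  Rugby: 25.33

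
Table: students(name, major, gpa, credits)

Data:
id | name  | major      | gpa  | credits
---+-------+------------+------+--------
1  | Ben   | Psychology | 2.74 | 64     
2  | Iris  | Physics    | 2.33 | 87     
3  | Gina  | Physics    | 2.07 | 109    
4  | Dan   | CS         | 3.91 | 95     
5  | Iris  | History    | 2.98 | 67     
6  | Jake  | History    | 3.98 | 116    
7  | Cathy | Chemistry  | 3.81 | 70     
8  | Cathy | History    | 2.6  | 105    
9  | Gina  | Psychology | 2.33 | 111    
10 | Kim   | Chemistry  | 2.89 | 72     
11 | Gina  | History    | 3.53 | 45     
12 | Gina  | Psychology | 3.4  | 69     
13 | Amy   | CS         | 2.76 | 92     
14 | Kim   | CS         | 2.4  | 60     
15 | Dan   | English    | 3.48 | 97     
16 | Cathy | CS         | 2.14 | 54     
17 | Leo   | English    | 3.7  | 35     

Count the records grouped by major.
SELECT major, COUNT(*) as count
FROM students
GROUP BY major

Result:
  CS: 4
  Chemistry: 2
  English: 2
  History: 4
  Physics: 2
  Psychology: 3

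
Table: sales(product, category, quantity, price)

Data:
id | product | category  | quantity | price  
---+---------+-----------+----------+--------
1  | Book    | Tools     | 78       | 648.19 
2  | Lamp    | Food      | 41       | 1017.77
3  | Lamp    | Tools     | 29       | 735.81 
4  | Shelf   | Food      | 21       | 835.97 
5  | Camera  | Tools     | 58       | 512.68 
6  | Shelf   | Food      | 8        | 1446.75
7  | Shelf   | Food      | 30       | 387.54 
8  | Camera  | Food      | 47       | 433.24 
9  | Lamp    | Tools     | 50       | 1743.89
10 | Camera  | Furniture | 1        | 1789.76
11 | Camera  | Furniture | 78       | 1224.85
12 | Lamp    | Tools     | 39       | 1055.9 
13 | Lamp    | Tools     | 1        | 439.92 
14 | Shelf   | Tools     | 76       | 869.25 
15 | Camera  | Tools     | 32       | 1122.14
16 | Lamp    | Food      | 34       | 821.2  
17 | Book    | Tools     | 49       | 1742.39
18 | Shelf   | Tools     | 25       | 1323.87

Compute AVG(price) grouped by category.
SELECT category, AVG(price) as result
FROM sales
GROUP BY category

Result:
  Food: 823.75
  Furniture: 1507.31
  Tools: 1019.40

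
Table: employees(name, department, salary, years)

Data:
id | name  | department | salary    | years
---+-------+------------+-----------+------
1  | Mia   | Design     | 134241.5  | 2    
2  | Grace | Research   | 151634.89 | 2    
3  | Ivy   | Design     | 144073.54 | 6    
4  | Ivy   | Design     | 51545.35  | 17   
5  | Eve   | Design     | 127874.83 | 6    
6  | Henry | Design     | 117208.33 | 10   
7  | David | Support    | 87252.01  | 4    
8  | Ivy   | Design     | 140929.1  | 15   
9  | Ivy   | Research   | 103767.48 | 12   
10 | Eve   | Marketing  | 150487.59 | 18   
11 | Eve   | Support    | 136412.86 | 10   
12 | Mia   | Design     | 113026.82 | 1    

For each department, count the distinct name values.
SELECT department, COUNT(DISTINCT name)
FROM employees
GROUP BY department

Result:
  Design: 4 distinct
  Marketing: 1 distinct
  Research: 2 distinct
  Support: 2 distinct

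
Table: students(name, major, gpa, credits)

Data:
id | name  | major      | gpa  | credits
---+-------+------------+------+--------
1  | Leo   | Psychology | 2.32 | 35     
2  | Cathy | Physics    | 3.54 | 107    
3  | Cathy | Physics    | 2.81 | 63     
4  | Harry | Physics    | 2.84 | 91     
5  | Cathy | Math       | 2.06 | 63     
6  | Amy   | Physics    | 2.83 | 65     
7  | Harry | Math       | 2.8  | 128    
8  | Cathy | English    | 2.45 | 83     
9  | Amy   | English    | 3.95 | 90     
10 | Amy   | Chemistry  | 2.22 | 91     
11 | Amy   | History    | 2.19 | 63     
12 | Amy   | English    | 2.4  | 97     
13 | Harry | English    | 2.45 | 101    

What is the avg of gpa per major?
SELECT major, AVG(gpa) as result
FROM students
GROUP BY major

Result:
  Chemistry: 2.22
  English: 2.81
  History: 2.19
  Math: 2.43
  Physics: 3.01
  Psychology: 2.32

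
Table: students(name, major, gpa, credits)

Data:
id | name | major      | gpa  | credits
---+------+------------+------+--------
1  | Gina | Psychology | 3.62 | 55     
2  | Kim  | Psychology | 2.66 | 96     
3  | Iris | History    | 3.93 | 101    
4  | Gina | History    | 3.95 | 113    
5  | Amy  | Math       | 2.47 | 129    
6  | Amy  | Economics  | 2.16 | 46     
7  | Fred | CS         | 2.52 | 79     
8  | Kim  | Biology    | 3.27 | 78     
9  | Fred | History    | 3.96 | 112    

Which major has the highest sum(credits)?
SELECT major, SUM(credits) as val
FROM students
GROUP BY major
ORDER BY val DESC
LIMIT 1

Result: History with sum(credits) = 326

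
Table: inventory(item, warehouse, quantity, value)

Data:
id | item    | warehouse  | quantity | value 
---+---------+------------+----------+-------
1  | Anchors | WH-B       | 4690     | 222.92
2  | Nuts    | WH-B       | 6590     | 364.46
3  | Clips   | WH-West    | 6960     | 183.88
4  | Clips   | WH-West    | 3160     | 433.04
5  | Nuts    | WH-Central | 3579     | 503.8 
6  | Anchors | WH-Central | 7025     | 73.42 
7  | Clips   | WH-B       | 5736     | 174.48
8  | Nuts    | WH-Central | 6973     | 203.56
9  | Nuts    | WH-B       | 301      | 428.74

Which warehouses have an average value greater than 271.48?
SELECT warehouse, AVG(value)
FROM inventory
GROUP BY warehouse
HAVING AVG(value) > 271.48

Result:
  WH-B: avg=297.65
  WH-West: avg=308.46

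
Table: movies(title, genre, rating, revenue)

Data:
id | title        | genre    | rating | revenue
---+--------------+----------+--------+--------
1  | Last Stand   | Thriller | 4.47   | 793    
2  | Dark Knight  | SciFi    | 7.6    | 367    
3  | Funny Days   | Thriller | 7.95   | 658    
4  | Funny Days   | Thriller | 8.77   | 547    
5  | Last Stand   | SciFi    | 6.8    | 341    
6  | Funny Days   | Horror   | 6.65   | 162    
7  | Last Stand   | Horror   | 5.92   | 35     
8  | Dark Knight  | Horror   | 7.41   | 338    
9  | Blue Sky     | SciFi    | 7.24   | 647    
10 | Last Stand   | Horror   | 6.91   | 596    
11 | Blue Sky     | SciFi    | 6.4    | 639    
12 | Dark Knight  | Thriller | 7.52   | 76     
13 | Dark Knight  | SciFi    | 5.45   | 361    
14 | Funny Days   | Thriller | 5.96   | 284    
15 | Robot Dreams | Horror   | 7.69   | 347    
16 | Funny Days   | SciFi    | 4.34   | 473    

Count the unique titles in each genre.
SELECT genre, COUNT(DISTINCT title)
FROM movies
GROUP BY genre

Result:
  Horror: 4 distinct
  SciFi: 4 distinct
  Thriller: 3 distinct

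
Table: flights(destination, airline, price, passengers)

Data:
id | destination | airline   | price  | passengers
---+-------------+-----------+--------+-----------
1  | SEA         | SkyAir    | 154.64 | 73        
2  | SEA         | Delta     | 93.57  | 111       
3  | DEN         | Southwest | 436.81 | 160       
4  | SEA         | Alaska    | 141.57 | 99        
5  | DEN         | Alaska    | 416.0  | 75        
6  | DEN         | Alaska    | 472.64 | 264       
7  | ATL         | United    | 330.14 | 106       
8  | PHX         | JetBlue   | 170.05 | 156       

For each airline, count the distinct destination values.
SELECT airline, COUNT(DISTINCT destination)
FROM flights
GROUP BY airline

Result:
  Alaska: 2 distinct
  Delta: 1 distinct
  JetBlue: 1 distinct
  SkyAir: 1 distinct
  Southwest: 1 distinct
  United: 1 distinct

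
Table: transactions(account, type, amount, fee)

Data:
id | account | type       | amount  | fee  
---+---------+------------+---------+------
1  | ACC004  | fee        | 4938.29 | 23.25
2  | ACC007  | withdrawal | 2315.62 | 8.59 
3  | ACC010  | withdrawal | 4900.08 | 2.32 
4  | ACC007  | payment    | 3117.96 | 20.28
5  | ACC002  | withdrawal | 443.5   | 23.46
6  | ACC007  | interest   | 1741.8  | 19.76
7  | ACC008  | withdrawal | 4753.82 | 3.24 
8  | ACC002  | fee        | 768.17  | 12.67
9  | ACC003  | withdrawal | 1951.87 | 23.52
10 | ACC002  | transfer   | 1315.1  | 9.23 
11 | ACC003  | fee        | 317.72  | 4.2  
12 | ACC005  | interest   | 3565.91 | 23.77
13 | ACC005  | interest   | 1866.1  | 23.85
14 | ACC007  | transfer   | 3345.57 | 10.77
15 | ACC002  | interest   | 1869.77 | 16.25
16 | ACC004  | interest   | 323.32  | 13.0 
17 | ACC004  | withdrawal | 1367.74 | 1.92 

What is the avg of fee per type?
SELECT type, AVG(fee) as result
FROM transactions
GROUP BY type

Result:
  fee: 13.37
  interest: 19.33
  payment: 20.28
  transfer: 10.00
  withdrawal: 10.51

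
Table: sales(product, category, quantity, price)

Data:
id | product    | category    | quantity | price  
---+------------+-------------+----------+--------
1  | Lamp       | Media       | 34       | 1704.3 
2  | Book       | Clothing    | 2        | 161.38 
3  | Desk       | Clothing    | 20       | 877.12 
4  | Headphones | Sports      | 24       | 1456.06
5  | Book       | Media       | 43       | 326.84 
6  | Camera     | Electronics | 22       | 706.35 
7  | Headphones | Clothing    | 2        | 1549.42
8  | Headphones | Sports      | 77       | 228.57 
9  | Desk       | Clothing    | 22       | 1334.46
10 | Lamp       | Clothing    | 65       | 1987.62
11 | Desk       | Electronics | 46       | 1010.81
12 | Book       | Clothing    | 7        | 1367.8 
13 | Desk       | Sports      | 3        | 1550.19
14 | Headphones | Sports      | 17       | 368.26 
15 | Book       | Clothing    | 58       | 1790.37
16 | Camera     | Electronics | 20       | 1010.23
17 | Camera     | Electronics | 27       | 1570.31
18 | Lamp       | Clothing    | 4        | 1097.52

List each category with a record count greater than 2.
SELECT category, COUNT(*) as cnt
FROM sales
GROUP BY category
HAVING COUNT(*) > 2

Result:
  Clothing: 8
  Electronics: 4
  Sports: 4

Note: HAVING filters groups after aggregation, WHERE filters rows before.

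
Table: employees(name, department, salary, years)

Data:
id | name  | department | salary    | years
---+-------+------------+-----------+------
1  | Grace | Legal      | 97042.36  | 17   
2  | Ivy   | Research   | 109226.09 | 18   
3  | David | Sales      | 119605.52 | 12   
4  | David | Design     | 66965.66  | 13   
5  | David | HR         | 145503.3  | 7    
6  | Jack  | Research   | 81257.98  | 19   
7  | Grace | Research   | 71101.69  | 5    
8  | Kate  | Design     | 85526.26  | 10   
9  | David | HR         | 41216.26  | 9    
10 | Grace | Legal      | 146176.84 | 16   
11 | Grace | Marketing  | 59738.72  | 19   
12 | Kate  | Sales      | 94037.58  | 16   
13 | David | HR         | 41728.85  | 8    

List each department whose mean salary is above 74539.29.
SELECT department, AVG(salary)
FROM employees
GROUP BY department
HAVING AVG(salary) > 74539.29

Result:
  Design: avg=76245.96
  HR: avg=76149.47
  Legal: avg=121609.60
  Research: avg=87195.25
  Sales: avg=106821.55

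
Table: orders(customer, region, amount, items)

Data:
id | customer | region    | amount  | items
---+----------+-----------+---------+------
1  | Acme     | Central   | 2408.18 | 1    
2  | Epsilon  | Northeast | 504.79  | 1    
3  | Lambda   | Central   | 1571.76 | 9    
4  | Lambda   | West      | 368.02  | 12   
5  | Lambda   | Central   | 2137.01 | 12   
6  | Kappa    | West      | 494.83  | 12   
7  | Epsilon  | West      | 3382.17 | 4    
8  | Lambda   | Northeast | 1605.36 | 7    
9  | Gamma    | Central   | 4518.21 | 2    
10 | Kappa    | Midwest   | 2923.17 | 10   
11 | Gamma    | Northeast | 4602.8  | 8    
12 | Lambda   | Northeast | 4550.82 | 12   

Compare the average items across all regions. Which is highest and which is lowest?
SELECT region, AVG(items)
FROM orders
GROUP BY region
ORDER BY AVG(items)

All groups:
  Central: 6.00
  Northeast: 7.00
  West: 9.33
  Midwest: 10.00

Highest: Midwest (10.00)
Lowest: Central (6.00)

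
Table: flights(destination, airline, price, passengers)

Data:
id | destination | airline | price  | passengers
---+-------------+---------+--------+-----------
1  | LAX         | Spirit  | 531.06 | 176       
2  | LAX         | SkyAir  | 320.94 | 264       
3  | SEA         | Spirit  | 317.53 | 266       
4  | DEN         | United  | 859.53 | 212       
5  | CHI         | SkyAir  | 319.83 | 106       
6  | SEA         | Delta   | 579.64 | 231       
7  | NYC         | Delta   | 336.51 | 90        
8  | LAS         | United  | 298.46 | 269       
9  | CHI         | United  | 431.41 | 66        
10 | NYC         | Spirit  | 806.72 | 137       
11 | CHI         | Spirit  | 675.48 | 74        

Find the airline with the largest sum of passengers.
SELECT airline, SUM(passengers) as val
FROM flights
GROUP BY airline
ORDER BY val DESC
LIMIT 1

Result: Spirit with sum(passengers) = 653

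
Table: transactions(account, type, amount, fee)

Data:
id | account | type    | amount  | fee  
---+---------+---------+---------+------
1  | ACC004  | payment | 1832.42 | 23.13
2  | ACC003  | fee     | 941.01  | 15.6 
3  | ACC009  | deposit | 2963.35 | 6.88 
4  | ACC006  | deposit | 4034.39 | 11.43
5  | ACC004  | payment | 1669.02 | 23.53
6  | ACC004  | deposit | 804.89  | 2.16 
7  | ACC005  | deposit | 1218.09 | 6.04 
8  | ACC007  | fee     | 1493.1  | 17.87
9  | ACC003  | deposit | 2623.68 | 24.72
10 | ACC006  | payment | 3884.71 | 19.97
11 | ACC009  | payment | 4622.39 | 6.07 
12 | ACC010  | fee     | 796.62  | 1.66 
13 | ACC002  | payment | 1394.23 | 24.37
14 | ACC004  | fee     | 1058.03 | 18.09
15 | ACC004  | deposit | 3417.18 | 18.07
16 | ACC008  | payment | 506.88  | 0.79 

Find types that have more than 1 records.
SELECT type, COUNT(*) as cnt
FROM transactions
GROUP BY type
HAVING COUNT(*) > 1

Result:
  deposit: 6
  fee: 4
  payment: 6

Note: HAVING filters groups after aggregation, WHERE filters rows before.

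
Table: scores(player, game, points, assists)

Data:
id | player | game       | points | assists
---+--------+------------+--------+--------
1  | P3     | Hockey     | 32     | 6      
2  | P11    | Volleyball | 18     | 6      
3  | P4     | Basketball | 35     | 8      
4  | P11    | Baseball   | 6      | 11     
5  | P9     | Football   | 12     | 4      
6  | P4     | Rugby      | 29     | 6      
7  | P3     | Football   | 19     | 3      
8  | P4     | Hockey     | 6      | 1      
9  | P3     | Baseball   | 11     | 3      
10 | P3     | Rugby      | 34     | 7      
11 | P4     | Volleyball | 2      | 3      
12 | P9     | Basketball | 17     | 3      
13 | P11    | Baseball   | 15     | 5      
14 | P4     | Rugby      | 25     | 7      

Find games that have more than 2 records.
SELECT game, COUNT(*) as cnt
FROM scores
GROUP BY game
HAVING COUNT(*) > 2

Result:
  Baseball: 3
  Rugby: 3

Note: HAVING filters groups after aggregation, WHERE filters rows before.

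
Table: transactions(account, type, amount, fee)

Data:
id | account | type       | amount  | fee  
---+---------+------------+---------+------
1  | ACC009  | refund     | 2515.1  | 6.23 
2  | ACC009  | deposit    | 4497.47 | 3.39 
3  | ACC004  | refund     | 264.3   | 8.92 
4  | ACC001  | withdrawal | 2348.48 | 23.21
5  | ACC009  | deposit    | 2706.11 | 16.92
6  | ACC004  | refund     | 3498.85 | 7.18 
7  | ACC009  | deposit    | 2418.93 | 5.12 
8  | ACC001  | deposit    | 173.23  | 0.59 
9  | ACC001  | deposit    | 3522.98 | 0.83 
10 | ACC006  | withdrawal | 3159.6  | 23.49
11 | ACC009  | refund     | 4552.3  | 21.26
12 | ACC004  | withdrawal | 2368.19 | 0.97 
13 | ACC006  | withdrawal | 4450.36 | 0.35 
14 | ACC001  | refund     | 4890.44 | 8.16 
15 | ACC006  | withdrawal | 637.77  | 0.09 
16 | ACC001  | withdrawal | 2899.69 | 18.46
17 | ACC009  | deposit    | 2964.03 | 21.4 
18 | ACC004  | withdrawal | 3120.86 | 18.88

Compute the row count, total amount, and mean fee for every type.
SELECT type,
       COUNT(*) as cnt,
       SUM(amount) as total_amount,
       AVG(fee) as avg_fee
FROM transactions
GROUP BY type

Result:
  deposit: 6 records, 16282.75 total amount, 8.04 avg fee
  refund: 5 records, 15720.99 total amount, 10.35 avg fee
  withdrawal: 7 records, 18984.95 total amount, 12.21 avg fee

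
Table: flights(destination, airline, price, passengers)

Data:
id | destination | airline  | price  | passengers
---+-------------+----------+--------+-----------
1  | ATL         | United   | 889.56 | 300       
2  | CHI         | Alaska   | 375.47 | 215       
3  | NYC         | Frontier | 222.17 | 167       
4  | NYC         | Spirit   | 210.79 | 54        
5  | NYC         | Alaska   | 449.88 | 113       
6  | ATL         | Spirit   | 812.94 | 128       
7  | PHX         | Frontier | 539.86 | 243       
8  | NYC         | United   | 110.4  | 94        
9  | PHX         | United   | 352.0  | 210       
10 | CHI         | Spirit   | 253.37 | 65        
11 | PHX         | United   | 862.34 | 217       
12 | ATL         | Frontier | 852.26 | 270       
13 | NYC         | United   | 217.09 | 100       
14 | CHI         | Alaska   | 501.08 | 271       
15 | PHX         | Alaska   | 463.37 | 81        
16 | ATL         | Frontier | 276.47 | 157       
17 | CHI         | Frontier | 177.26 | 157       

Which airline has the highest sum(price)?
SELECT airline, SUM(price) as val
FROM flights
GROUP BY airline
ORDER BY val DESC
LIMIT 1

Result: United with sum(price) = 2431.39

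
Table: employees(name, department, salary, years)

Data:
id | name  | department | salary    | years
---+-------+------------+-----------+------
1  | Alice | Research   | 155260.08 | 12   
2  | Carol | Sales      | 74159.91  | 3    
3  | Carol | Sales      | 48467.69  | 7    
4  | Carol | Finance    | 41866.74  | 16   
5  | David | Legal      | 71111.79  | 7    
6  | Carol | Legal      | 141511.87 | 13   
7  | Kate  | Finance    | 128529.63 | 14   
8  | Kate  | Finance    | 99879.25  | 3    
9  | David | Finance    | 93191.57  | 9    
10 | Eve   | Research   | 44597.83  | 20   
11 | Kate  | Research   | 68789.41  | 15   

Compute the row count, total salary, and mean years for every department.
SELECT department,
       COUNT(*) as cnt,
       SUM(salary) as total_salary,
       AVG(years) as avg_years
FROM employees
GROUP BY department

Result:
  Finance: 4 records, 363467.19 total salary, 10.50 avg years
  Legal: 2 records, 212623.66 total salary, 10.00 avg years
  Research: 3 records, 268647.32 total salary, 15.67 avg years
  Sales: 2 records, 122627.60 total salary, 5.00 avg years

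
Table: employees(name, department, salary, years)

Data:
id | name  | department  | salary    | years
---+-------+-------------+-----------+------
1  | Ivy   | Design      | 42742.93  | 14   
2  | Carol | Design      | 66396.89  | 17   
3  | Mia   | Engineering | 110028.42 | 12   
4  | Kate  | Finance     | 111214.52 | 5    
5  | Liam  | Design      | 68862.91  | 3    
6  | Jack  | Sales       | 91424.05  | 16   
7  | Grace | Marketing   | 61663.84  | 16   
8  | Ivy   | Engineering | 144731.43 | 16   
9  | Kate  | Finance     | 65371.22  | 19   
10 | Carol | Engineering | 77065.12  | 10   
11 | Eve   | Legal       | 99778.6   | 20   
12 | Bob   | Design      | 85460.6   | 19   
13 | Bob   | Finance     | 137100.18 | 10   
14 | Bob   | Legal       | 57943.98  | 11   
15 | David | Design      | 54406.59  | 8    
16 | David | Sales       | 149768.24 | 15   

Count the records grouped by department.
SELECT department, COUNT(*) as count
FROM employees
GROUP BY department

Result:
  Design: 5
  Engineering: 3
  Finance: 3
  Legal: 2
  Marketing: 1
  Sales: 2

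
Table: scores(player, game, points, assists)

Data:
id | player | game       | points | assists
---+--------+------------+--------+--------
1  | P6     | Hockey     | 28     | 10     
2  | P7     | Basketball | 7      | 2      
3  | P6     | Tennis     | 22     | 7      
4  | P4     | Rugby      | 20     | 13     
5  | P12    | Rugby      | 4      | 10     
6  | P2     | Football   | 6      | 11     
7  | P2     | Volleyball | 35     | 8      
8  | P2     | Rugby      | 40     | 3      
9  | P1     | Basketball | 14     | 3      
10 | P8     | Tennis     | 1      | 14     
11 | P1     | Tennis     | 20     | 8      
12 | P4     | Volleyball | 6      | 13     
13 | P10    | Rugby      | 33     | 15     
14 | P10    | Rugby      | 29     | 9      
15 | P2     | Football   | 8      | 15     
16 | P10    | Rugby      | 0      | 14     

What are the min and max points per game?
SELECT game, MIN(points), MAX(points)
FROM scores
GROUP BY game

Result:
  Basketball: min=7, max=14
  Football: min=6, max=8
  Hockey: min=28, max=28
  Rugby: min=0, max=40
  Tennis: min=1, max=22
  Volleyball: min=6, max=35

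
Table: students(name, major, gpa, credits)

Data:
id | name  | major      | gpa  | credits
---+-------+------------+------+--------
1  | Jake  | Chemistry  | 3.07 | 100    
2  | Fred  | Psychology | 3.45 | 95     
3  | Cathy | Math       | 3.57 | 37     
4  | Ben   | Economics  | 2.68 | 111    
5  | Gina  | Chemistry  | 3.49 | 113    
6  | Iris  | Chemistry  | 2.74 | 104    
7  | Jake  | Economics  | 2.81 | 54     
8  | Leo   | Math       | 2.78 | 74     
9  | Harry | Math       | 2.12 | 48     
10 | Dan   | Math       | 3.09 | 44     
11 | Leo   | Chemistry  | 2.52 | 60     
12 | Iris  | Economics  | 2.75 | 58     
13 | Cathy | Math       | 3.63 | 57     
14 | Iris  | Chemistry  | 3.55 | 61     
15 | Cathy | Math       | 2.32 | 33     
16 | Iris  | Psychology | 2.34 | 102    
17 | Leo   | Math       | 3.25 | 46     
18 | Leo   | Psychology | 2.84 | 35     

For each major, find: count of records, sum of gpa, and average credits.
SELECT major,
       COUNT(*) as cnt,
       SUM(gpa) as total_gpa,
       AVG(credits) as avg_credits
FROM students
GROUP BY major

Result:
  Chemistry: 5 records, 15.37 total gpa, 87.60 avg credits
  Economics: 3 records, 8.24 total gpa, 74.33 avg credits
  Math: 7 records, 20.76 total gpa, 48.43 avg credits
  Psychology: 3 records, 8.63 total gpa, 77.33 avg credits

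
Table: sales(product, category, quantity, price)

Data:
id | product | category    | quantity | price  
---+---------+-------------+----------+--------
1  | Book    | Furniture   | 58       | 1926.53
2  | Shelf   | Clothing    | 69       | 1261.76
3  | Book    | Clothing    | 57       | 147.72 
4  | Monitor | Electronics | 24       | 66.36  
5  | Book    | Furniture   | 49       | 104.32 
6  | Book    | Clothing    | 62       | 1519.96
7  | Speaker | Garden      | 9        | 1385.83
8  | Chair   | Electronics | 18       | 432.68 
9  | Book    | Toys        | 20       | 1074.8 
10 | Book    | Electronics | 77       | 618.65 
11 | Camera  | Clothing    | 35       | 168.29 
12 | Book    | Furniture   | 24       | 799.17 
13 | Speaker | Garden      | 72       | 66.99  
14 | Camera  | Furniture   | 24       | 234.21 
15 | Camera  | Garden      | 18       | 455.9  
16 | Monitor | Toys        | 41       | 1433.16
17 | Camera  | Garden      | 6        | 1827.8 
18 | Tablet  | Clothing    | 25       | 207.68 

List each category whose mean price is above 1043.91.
SELECT category, AVG(price)
FROM sales
GROUP BY category
HAVING AVG(price) > 1043.91

Result:
  Toys: avg=1253.98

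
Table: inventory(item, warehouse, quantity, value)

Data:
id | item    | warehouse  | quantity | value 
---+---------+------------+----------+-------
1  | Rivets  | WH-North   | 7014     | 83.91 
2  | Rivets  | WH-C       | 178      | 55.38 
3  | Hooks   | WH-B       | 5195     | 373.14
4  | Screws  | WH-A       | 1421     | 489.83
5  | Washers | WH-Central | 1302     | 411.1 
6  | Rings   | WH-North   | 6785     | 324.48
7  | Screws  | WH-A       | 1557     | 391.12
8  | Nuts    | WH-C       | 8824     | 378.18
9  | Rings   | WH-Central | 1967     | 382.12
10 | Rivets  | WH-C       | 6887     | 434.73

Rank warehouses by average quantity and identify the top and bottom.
SELECT warehouse, AVG(quantity)
FROM inventory
GROUP BY warehouse
ORDER BY AVG(quantity)

All groups:
  WH-A: 1489.00
  WH-Central: 1634.50
  WH-B: 5195.00
  WH-C: 5296.33
  WH-North: 6899.50

Highest: WH-North (6899.50)
Lowest: WH-A (1489.00)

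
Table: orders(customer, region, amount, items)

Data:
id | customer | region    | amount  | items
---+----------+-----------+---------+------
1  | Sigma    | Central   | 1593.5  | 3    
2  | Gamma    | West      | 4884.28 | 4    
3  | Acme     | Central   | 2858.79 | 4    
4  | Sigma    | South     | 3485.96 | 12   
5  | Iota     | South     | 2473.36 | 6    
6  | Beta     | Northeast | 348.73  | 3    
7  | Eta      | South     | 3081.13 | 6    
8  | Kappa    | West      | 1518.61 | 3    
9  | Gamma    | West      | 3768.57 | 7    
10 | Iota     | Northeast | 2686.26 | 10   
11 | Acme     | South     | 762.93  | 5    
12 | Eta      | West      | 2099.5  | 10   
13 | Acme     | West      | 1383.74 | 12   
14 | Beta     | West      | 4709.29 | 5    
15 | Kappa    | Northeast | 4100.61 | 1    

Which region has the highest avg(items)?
SELECT region, AVG(items) as val
FROM orders
GROUP BY region
ORDER BY val DESC
LIMIT 1

Result: South with avg(items) = 7.25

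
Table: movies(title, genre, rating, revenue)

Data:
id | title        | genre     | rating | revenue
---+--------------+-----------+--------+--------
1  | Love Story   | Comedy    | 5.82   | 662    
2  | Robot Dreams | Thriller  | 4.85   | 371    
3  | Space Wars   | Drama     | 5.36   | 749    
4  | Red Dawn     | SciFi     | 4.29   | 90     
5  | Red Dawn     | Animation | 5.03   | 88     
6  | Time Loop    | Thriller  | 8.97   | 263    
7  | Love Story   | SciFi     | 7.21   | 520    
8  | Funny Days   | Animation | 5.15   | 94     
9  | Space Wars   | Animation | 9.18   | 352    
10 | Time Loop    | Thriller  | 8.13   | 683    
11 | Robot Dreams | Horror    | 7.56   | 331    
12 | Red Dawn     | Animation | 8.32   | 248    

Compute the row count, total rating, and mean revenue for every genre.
SELECT genre,
       COUNT(*) as cnt,
       SUM(rating) as total_rating,
       AVG(revenue) as avg_revenue
FROM movies
GROUP BY genre

Result:
  Animation: 4 records, 27.68 total rating, 195.50 avg revenue
  Comedy: 1 records, 5.82 total rating, 662.00 avg revenue
  Drama: 1 records, 5.36 total rating, 749.00 avg revenue
  Horror: 1 records, 7.56 total rating, 331.00 avg revenue
  SciFi: 2 records, 11.50 total rating, 305.00 avg revenue
  Thriller: 3 records, 21.95 total rating, 439.00 avg revenue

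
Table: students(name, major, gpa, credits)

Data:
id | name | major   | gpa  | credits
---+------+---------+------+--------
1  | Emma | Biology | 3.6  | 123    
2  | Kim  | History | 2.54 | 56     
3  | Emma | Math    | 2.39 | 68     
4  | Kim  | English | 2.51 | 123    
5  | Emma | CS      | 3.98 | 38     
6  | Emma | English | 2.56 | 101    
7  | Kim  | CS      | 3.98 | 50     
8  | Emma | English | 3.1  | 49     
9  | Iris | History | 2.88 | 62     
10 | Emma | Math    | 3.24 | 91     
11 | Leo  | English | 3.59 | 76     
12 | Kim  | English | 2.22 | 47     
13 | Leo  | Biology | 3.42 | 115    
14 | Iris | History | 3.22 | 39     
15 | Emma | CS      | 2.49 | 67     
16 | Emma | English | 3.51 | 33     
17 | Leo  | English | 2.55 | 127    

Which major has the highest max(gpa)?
SELECT major, MAX(gpa) as val
FROM students
GROUP BY major
ORDER BY val DESC
LIMIT 1

Result: CS with max(gpa) = 3.98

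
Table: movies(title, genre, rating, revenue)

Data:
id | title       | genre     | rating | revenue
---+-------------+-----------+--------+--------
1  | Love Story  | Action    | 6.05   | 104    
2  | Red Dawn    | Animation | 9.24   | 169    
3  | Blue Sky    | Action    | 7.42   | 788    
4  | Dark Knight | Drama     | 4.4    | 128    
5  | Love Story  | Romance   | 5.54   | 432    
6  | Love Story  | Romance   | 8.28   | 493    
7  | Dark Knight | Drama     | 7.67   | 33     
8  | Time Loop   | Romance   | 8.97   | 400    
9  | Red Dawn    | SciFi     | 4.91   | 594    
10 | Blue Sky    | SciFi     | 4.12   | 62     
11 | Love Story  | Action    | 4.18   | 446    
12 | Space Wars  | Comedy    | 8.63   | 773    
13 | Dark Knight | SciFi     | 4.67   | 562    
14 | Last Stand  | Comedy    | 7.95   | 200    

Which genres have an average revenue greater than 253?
SELECT genre, AVG(revenue)
FROM movies
GROUP BY genre
HAVING AVG(revenue) > 253

Result:
  Action: avg=446.00
  Comedy: avg=486.50
  Romance: avg=441.67
  SciFi: avg=406.00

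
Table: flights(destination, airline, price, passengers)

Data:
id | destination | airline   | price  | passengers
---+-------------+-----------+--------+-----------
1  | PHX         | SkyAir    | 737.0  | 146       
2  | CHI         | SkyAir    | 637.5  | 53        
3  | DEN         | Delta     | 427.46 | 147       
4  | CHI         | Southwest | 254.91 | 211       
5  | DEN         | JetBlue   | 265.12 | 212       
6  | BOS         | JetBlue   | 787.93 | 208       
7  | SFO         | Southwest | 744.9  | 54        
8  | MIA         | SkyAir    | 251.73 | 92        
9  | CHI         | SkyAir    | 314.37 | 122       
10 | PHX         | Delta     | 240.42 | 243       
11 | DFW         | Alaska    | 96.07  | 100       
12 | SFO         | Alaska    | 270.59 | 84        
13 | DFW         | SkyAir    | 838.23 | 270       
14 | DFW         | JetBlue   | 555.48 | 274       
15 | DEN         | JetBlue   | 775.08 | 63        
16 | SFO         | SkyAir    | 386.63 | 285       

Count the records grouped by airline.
SELECT airline, COUNT(*) as count
FROM flights
GROUP BY airline

Result:
  Alaska: 2
  Delta: 2
  JetBlue: 4
  SkyAir: 6
  Southwest: 2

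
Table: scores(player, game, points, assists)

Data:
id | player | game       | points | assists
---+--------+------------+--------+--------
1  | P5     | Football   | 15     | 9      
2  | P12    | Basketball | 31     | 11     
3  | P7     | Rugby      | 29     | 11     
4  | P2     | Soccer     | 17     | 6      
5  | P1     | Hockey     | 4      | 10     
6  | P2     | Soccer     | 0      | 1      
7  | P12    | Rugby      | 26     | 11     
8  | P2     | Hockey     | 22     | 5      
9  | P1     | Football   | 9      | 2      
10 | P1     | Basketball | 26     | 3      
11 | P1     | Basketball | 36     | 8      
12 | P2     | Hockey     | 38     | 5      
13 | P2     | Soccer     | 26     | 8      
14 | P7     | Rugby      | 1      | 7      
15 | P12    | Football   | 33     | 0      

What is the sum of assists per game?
SELECT game, SUM(assists) as result
FROM scores
GROUP BY game

Result:
  Basketball: 22
  Football: 11
  Hockey: 20
  Rugby: 29
  Soccer: 15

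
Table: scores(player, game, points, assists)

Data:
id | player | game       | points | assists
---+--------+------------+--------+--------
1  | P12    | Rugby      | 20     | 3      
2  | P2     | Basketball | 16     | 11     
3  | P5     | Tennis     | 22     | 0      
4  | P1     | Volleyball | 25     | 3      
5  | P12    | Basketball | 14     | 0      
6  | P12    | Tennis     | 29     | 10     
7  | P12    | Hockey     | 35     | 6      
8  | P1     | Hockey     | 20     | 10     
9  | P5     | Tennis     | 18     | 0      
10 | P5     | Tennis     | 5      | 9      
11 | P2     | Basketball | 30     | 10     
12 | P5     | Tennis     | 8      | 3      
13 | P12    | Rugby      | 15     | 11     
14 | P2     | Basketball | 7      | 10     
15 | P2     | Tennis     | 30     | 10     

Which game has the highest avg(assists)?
SELECT game, AVG(assists) as val
FROM scores
GROUP BY game
ORDER BY val DESC
LIMIT 1

Result: Hockey with avg(assists) = 8.00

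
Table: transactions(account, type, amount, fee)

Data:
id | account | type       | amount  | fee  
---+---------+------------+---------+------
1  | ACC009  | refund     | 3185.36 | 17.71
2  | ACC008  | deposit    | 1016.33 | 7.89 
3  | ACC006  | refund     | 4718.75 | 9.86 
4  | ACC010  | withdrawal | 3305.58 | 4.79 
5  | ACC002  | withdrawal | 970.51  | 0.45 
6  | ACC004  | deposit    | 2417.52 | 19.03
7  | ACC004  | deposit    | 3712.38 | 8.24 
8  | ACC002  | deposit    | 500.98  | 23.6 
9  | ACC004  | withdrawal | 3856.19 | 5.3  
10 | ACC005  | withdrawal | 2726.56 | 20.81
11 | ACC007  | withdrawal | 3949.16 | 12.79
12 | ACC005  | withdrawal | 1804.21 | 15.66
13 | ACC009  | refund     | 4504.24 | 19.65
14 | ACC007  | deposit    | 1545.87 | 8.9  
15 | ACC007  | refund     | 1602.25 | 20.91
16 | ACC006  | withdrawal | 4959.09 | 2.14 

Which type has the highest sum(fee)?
SELECT type, SUM(fee) as val
FROM transactions
GROUP BY type
ORDER BY val DESC
LIMIT 1

Result: refund with sum(fee) = 68.13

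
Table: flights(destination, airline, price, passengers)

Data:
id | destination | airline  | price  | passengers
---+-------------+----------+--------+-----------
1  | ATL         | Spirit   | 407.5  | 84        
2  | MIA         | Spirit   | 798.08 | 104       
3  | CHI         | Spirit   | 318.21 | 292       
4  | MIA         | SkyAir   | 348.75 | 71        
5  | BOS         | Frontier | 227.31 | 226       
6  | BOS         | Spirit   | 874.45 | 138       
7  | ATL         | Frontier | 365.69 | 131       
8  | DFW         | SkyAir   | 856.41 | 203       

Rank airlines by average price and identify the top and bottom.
SELECT airline, AVG(price)
FROM flights
GROUP BY airline
ORDER BY AVG(price)

All groups:
  Frontier: 296.50
  Spirit: 599.56
  SkyAir: 602.58

Highest: SkyAir (602.58)
Lowest: Frontier (296.50)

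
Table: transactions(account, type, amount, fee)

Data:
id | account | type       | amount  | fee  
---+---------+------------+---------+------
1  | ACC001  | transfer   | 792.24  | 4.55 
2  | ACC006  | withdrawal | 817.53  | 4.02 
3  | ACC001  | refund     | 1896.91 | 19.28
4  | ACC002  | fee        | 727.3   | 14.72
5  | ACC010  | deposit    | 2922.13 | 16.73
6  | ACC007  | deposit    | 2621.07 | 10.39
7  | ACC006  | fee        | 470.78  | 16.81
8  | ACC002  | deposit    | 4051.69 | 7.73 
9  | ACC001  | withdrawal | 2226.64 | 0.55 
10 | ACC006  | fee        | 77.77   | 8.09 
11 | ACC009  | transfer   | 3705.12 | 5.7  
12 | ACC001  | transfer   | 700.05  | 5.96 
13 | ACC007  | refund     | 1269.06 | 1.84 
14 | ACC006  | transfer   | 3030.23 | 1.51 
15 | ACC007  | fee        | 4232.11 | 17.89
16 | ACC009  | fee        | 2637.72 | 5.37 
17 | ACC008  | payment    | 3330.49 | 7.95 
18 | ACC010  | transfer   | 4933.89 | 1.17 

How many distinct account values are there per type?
SELECT type, COUNT(DISTINCT account)
FROM transactions
GROUP BY type

Result:
  deposit: 3 distinct
  fee: 4 distinct
  payment: 1 distinct
  refund: 2 distinct
  transfer: 4 distinct
  withdrawal: 2 distinct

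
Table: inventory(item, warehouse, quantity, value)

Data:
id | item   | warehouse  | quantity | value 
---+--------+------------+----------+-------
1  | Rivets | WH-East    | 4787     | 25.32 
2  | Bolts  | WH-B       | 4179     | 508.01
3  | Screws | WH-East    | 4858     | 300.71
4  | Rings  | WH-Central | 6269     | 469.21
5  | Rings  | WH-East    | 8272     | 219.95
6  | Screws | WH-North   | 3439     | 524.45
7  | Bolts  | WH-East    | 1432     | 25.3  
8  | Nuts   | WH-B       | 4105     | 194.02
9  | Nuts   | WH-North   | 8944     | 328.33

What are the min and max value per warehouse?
SELECT warehouse, MIN(value), MAX(value)
FROM inventory
GROUP BY warehouse

Result:
  WH-B: min=194.02, max=508.01
  WH-Central: min=469.21, max=469.21
  WH-East: min=25.30, max=300.71
  WH-North: min=328.33, max=524.45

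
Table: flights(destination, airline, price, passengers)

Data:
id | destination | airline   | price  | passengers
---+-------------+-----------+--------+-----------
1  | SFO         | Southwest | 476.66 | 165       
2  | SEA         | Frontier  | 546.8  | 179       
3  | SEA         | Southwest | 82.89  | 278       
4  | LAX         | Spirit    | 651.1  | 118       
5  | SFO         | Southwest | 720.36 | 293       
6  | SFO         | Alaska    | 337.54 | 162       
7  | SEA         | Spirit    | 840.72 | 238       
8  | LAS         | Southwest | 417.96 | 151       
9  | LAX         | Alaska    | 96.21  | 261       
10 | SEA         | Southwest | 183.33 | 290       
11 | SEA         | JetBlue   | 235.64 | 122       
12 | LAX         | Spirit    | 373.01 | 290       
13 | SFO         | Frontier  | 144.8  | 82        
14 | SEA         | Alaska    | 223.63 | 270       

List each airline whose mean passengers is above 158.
SELECT airline, AVG(passengers)
FROM flights
GROUP BY airline
HAVING AVG(passengers) > 158

Result:
  Alaska: avg=231.00
  Southwest: avg=235.40
  Spirit: avg=215.33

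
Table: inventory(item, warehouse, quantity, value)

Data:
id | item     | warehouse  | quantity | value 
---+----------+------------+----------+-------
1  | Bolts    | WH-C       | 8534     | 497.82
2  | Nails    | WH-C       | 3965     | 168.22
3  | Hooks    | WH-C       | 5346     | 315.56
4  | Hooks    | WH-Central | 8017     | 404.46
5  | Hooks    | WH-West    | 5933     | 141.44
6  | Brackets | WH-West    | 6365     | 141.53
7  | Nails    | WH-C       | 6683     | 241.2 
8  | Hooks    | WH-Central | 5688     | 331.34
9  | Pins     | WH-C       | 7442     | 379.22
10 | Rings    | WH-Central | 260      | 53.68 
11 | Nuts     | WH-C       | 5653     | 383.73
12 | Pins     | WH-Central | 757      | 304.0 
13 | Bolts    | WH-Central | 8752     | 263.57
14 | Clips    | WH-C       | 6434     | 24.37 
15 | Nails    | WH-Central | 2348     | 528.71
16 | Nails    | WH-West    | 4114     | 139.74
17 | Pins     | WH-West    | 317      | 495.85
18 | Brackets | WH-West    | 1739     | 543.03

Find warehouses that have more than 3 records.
SELECT warehouse, COUNT(*) as cnt
FROM inventory
GROUP BY warehouse
HAVING COUNT(*) > 3

Result:
  WH-C: 7
  WH-Central: 6
  WH-West: 5

Note: HAVING filters groups after aggregation, WHERE filters rows before.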